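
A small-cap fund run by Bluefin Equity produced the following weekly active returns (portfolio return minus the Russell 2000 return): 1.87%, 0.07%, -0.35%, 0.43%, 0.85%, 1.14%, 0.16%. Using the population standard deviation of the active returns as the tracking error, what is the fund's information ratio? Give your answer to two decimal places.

0.86

Mean return r̄ = 4.170 / 7 = 0.5957%
Σ(r − r̄)² = (1.87 − 0.5957)² + (0.07 − 0.5957)² + (-0.35 − 0.5957)² + … = 3.3728
population σ = √(3.3728 / 7) = √0.4818 = 0.6941%
IR = r̄ / tracking error = 0.5957 / 0.6941 = 0.8582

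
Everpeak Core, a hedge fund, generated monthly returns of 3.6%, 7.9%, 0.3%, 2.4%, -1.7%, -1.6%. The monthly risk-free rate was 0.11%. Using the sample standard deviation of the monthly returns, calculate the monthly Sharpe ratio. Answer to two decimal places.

0.47

r̄ = (3.6 + 7.9 + 0.3 + 2.4 − 1.7 − 1.6) / 6 = 10.90 / 6 = 1.8167%
Sample std dev = √[66.8683 / 5] = 3.6570%
Sharpe = (r̄ − rf) / σ = (1.8167 − 0.11) / 3.6570 = 1.7067 / 3.6570 = 0.4667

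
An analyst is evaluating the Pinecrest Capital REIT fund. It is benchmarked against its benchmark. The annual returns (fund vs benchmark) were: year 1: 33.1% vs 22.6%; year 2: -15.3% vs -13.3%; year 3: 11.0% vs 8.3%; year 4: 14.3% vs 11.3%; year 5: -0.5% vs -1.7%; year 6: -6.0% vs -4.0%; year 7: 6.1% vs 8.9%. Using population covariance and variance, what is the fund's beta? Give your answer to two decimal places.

r̄p = 6.1000%,  r̄m = 4.5857%
Cov = Σ(rp − r̄p)(rm − r̄m) / 7 = 155.3957
Var(rm) = Σ(rm − r̄m)² / 7 = 119.3041
β = Cov / Var = 155.3957 / 119.3041 = 1.3025

1.30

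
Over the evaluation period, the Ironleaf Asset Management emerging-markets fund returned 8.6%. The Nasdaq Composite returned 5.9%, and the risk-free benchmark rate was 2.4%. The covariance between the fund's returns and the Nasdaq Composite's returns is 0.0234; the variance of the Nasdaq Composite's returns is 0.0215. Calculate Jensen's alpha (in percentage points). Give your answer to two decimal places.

β = Cov / Var = 0.0234 / 0.0215 = 1.0884
E[R] = Rf + β(Rm − Rf) = 2.4% + 1.0884 × (5.9% − 2.4%) = 6.2094%
α = Rp − E[R] = 8.6% − 6.2094% = 2.3906

2.39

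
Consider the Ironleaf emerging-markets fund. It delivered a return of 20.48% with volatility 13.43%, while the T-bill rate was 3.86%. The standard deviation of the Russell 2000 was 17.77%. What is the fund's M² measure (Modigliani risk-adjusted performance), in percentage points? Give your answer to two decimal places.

25.85

Sharpe = (Rp − Rf) / σp = (20.48% − 3.86%) / 13.43% = 1.2375
M² = Rf + Sharpe × σm = 3.86% + 1.2375 × 17.77% = 25.8504%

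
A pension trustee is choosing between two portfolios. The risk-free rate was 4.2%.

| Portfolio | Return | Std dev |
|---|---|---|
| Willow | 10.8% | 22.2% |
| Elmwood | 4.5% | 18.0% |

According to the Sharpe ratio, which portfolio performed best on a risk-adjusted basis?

Willow

Willow: Sharpe ratio = (10.8% − 4.2%) / 22.2% = 0.297
Elmwood: Sharpe ratio = (4.5% − 4.2%) / 18.0% = 0.017
Highest: Willow (0.297).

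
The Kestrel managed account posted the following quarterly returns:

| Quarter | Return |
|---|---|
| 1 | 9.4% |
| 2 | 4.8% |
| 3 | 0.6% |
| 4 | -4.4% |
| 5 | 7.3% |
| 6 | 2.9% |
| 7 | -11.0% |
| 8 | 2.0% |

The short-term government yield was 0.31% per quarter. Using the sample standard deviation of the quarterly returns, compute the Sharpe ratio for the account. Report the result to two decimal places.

0.17

Mean return r̄ = 11.60 / 8 = 1.4500%
Sample σ = √[Σ(r − r̄)² / 7] = √[301.0000 / 7] = √43.0000 = 6.5574%
Sharpe = (r̄ − rf) / σ = (1.4500 − 0.31) / 6.5574 = 1.1400 / 6.5574 = 0.1738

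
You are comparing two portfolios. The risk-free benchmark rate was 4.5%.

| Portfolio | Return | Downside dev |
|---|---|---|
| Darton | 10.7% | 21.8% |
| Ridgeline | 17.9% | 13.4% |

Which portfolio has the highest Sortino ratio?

Ridgeline

Darton: Sortino ratio = (10.7% − 4.5%) / 21.8% = 0.284
Ridgeline: Sortino ratio = (17.9% − 4.5%) / 13.4% = 1.000
Highest: Ridgeline (1.000).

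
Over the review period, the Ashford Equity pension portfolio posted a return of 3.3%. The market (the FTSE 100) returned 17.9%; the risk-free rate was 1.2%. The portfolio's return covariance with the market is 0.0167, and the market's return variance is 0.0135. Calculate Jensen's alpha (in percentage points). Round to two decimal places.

β = Cov / Var = 0.0167 / 0.0135 = 1.2370
E[R] = Rf + β(Rm − Rf) = 1.2% + 1.2370 × (17.9% − 1.2%) = 21.8579%
α = Rp − E[R] = 3.3% − 21.8579% = -18.5579

-18.56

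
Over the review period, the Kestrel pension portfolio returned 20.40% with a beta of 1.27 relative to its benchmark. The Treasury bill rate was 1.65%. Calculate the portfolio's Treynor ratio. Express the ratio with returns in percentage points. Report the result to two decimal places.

Treynor = (Rp − Rf) / β = (20.40% − 1.65%) / 1.27 = 18.75 / 1.27 = 14.7638

14.76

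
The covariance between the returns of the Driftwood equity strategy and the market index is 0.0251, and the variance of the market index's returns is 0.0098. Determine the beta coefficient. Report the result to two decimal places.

2.56

β = Cov(Rp, Rm) / Var(Rm) = 0.0251 / 0.0098 = 2.5612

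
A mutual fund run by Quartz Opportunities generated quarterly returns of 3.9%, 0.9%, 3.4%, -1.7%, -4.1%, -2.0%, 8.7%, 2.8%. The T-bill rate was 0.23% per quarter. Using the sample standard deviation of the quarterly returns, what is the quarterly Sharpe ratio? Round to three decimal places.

r̄ = (3.9 + 0.9 + 3.4 − 1.7 − 4.1 − 2 + 8.7 + 2.8) / 8 = 11.90 / 8 = 1.4875%
Sample std dev = √[117.1088 / 7] = 4.0902%
Sharpe = (r̄ − rf) / σ = (1.4875 − 0.23) / 4.0902 = 1.2575 / 4.0902 = 0.3074

0.307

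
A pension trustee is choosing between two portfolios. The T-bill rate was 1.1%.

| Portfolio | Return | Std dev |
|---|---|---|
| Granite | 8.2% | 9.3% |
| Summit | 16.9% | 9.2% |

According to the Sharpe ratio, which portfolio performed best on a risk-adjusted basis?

Summit

Granite: Sharpe ratio = (8.2% − 1.1%) / 9.3% = 0.763
Summit: Sharpe ratio = (16.9% − 1.1%) / 9.2% = 1.717
Highest: Summit (1.717).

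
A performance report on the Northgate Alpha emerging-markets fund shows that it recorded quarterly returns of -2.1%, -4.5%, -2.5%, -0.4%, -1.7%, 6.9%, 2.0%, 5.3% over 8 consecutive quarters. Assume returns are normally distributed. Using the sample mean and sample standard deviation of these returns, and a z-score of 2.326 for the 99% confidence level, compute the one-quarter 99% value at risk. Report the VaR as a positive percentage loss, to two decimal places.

r̄ = (-2.1 − 4.5 − 2.5 − 0.4 − 1.7 + 6.9 + 2 + 5.3) / 8 = 0.3750%
Σ(r − r̄)² = 112.5350; sample σ = √(112.5350/7) = 4.0095%
VaR = −(r̄ − z·σ) = −(0.3750 − 2.326 × 4.0095) = −(-8.9511) = 8.9511%

8.95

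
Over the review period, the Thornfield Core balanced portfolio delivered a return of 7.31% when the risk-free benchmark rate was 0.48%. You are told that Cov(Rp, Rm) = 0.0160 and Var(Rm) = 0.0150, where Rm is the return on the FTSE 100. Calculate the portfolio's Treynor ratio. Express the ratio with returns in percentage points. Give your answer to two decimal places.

6.40

β = Cov / Var = 0.0160 / 0.0150 = 1.0667
Treynor = (Rp − Rf) / β = (7.31% − 0.48%) / 1.0667 = 6.83 / 1.0667 = 6.4029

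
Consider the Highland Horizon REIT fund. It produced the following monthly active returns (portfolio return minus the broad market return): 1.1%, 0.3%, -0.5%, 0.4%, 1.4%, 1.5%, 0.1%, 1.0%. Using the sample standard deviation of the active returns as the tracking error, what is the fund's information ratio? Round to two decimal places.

μ = (1.1 + 0.3 − 0.5 + 0.4 + 1.4 + 1.5 + 0.1 + 1) / 8 = 5.30 / 8 = 0.6625%
Σ(r − μ)² = (1.1 − 0.6625)² + (0.3 − 0.6625)² + … = 3.4188
σ = √[3.4188 / 7] = 0.6989%
IR = μ / tracking error = 0.6625 / 0.6989 = 0.9479

0.95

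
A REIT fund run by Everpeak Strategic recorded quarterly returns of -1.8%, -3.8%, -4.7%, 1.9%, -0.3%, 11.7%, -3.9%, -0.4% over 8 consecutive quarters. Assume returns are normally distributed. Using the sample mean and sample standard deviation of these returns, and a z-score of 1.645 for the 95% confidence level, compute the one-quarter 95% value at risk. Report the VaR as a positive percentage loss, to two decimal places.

8.86

r̄ = (-1.8 − 3.8 − 4.7 + 1.9 − 0.3 + 11.7 − 3.9 − 0.4) / 8 = -0.1625%
Σ(r − r̄)² = (-1.8 − (-0.1625))² + (-3.8 − (-0.1625))² + (-4.7 − (-0.1625))² + … = 195.5188
σ = √[195.5188 / 7] = 5.2850%
VaR = −(r̄ − z·σ) = −(-0.1625 − 1.645 × 5.2850) = −(-8.8563) = 8.8563%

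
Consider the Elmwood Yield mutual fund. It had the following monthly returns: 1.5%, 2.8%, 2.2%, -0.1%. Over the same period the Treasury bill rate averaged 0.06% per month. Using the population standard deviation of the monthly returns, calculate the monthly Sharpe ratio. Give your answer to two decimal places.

1.42

Mean return r̄ = 6.40 / 4 = 1.6000%
Σ(r − r̄)² = (1.5 − 1.6000)² + (2.8 − 1.6000)² + (2.2 − 1.6000)² + … = 4.7000
σ = √[4.7000 / 4] = 1.0840%
Sharpe = (r̄ − rf) / σ = (1.6000 − 0.06) / 1.0840 = 1.5400 / 1.0840 = 1.4207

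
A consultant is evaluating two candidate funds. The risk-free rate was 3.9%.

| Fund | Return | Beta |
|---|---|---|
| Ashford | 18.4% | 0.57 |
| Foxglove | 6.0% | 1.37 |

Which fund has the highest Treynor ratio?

Ashford: Treynor = (18.4% − 3.9%) / 0.57 = 25.439
Foxglove: Treynor = (6.0% − 3.9%) / 1.37 = 1.533
Highest: Ashford (25.439).

Ashford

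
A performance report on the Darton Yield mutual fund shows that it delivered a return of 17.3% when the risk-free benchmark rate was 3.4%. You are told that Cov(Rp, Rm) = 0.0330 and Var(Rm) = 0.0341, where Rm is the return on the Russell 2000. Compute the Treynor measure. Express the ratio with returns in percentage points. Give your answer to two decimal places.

β = Cov / Var = 0.0330 / 0.0341 = 0.9677
Treynor = (Rp − Rf) / β = (17.3% − 3.4%) / 0.9677 = 13.90 / 0.9677 = 14.3640

14.36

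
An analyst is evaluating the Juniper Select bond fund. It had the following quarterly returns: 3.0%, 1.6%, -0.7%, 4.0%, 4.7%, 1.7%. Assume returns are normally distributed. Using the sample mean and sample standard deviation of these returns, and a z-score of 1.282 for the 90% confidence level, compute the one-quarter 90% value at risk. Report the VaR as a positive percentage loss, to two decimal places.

0.11

r̄ = (3 + 1.6 − 0.7 + 4 + 4.7 + 1.7) / 6 = 14.30 / 6 = 2.3833%
Sample std dev = √[18.9483 / 5] = 1.9467%
VaR = −(r̄ − z·σ) = −(2.3833 − 1.282 × 1.9467) = −(-0.1124) = 0.1124%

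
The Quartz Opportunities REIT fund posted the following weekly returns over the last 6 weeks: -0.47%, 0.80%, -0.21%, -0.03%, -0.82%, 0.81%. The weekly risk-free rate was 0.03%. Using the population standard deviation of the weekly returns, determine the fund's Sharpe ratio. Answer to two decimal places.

Mean return r̄ = 0.080 / 6 = 0.0133%
Σ(r − r̄)² = (-0.47 − 0.0133)² + (0.8 − 0.0133)² + … = 2.2333
σ = √[2.2333 / 6] = 0.6101%
Sharpe = (r̄ − rf) / σ = (0.0133 − 0.03) / 0.6101 = -0.0167 / 0.6101 = -0.0274

-0.03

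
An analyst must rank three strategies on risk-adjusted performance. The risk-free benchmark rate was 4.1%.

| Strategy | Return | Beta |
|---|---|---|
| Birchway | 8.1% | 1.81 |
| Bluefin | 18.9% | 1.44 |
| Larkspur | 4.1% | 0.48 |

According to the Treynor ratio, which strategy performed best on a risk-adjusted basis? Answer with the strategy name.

Birchway: Treynor = (8.1% − 4.1%) / 1.81 = 2.210
Bluefin: Treynor = (18.9% − 4.1%) / 1.44 = 10.278
Larkspur: Treynor = (4.1% − 4.1%) / 0.48 = 0.000
Highest: Bluefin (10.278).

Bluefin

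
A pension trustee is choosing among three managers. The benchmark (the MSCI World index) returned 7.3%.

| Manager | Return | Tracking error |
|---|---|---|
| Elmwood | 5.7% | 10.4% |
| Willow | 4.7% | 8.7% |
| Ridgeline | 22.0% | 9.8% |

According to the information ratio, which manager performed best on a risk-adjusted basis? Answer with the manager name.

Elmwood: IR = (5.7% − 7.3%) / 10.4% = -0.154
Willow: IR = (4.7% − 7.3%) / 8.7% = -0.299
Ridgeline: IR = (22.0% − 7.3%) / 9.8% = 1.500
Highest: Ridgeline (1.500).

Ridgeline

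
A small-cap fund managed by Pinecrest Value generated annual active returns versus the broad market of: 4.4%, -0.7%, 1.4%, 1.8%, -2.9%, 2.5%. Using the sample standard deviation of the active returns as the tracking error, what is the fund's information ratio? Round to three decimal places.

0.424

Mean return μ = 6.50 / 6 = 1.0833%
Sample std dev = √[32.6683 / 5] = 2.5561%
IR = μ / tracking error = 1.0833 / 2.5561 = 0.4238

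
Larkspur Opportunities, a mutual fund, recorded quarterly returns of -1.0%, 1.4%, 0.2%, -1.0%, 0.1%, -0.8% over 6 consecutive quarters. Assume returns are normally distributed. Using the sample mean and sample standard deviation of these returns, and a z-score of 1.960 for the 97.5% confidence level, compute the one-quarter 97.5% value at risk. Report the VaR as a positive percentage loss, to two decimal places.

2.03

Mean return μ = -1.10 / 6 = -0.1833%
Σ(r − μ)² = (-1 − (-0.1833))² + (1.4 − (-0.1833))² + (0.2 − (-0.1833))² + … = 4.4483
σ = √[4.4483 / 5] = 0.9432%
VaR = −(μ − z·σ) = −(-0.1833 − 1.960 × 0.9432) = −(-2.0320) = 2.0320%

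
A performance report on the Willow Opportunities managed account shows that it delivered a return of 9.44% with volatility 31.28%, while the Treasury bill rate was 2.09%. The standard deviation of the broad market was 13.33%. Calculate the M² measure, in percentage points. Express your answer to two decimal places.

5.22

Sharpe = (Rp − Rf) / σp = (9.44% − 2.09%) / 31.28% = 0.2350
M² = Rf + Sharpe × σm = 2.09% + 0.2350 × 13.33% = 5.2226%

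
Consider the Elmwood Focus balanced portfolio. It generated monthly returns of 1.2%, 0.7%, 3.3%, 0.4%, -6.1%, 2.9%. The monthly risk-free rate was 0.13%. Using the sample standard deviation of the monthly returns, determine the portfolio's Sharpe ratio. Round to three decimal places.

0.080

r̄ = (1.2 + 0.7 + 3.3 + 0.4 − 6.1 + 2.9) / 6 = 2.40 / 6 = 0.4000%
Σ(r − r̄)² = 57.6400; sample σ = √(57.6400/5) = 3.3953%
Sharpe = (r̄ − rf) / σ = (0.4000 − 0.13) / 3.3953 = 0.2700 / 3.3953 = 0.0795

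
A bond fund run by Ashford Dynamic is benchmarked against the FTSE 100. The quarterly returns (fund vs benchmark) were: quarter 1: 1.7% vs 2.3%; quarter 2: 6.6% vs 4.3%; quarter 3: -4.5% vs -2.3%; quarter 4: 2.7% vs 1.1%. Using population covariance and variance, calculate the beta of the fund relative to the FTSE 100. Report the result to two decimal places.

r̄p = 1.6250%,  r̄m = 1.3500%
Cov = Σ(rp − r̄p)(rm − r̄m) / 4 = 9.2088
Var(rm) = Σ(rm − r̄m)² / 4 = 5.7475
β = Cov / Var = 9.2088 / 5.7475 = 1.6022

1.60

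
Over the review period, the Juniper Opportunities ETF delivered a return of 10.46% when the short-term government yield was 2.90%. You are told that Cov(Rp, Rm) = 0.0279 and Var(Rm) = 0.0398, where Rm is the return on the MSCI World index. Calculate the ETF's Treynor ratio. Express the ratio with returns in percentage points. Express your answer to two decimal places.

10.78

β = Cov / Var = 0.0279 / 0.0398 = 0.7010
Treynor = (Rp − Rf) / β = (10.46% − 2.90%) / 0.7010 = 7.56 / 0.7010 = 10.7846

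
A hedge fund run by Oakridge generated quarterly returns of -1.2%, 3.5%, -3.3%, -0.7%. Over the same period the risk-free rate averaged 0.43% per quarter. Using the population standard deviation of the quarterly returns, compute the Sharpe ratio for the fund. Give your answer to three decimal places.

-0.347

r̄ = (-1.2 + 3.5 − 3.3 − 0.7) / 4 = -0.4250%
Σ(r − r̄)² = (-1.2 − (-0.4250))² + (3.5 − (-0.4250))² + (-3.3 − (-0.4250))² + … = 24.3475
population σ = √(24.3475 / 4) = √6.0869 = 2.4672%
Sharpe = (r̄ − rf) / σ = (-0.4250 − 0.43) / 2.4672 = -0.8550 / 2.4672 = -0.3465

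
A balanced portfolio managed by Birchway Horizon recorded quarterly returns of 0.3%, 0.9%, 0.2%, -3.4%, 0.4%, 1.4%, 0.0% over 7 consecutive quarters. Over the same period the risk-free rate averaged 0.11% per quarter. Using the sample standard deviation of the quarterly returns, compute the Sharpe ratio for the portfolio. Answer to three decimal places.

Mean return μ = -0.20 / 7 = -0.0286%
Sample σ = √[Σ(r − μ)² / 6] = √[14.6143 / 6] = √2.4357 = 1.5607%
Sharpe = (μ − rf) / σ = (-0.0286 − 0.11) / 1.5607 = -0.1386 / 1.5607 = -0.0888

-0.089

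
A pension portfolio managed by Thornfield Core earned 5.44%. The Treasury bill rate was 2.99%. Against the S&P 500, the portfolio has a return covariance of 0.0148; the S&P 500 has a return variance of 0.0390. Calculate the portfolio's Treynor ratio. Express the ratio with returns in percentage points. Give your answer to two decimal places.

β = Cov / Var = 0.0148 / 0.0390 = 0.3795
Treynor = (Rp − Rf) / β = (5.44% − 2.99%) / 0.3795 = 2.45 / 0.3795 = 6.4559

6.46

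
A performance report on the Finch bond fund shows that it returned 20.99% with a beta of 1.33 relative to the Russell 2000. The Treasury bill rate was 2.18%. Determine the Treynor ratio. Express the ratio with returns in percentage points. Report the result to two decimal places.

Treynor = (Rp − Rf) / β = (20.99% − 2.18%) / 1.33 = 18.81 / 1.33 = 14.1429

14.14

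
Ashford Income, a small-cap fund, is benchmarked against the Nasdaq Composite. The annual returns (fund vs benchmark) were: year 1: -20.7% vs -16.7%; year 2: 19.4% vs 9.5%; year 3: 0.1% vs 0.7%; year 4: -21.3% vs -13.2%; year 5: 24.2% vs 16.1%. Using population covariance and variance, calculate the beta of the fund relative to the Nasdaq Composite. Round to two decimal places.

r̄p = 0.3400%,  r̄m = -0.7200%
Cov = Σ(rp − r̄p)(rm − r̄m) / 5 = 240.4128
Var(rm) = Σ(rm − r̄m)² / 5 = 160.0976
β = Cov / Var = 240.4128 / 160.0976 = 1.5017

1.50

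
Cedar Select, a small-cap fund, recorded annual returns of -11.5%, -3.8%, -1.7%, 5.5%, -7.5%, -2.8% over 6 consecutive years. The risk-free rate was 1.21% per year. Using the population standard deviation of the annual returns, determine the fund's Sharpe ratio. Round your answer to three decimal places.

Mean return r̄ = -21.80 / 6 = -3.6333%
Population σ = √[Σ(r − r̄)² / 6] = √[164.7133 / 6] = √27.4522 = 5.2395%
Sharpe = (r̄ − rf) / σ = (-3.6333 − 1.21) / 5.2395 = -4.8433 / 5.2395 = -0.9244

-0.924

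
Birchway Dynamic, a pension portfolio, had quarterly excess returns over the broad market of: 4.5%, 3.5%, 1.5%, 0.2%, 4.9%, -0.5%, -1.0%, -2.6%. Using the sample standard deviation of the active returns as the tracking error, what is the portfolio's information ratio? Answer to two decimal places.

0.48

Mean return μ = 10.50 / 8 = 1.3125%
Σ(r − μ)² = (4.5 − 1.3125)² + (3.5 − 1.3125)² + … = 53.0288
σ = √[53.0288 / 7] = 2.7524%
IR = μ / tracking error = 1.3125 / 2.7524 = 0.4769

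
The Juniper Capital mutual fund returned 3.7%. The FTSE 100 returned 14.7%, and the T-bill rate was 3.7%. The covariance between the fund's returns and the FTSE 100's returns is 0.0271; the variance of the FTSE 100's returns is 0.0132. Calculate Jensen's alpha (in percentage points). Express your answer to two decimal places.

-22.58

β = Cov / Var = 0.0271 / 0.0132 = 2.0530
E[R] = Rf + β(Rm − Rf) = 3.7% + 2.0530 × (14.7% − 3.7%) = 26.2830%
α = Rp − E[R] = 3.7% − 26.2830% = -22.5830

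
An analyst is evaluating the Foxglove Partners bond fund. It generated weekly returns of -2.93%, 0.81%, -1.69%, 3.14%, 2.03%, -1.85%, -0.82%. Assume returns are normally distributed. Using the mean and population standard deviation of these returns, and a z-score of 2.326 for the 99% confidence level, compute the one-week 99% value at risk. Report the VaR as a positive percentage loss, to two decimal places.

μ = (-2.93 + 0.81 − 1.69 + 3.14 + 2.03 − 1.85 − 0.82) / 7 = -1.310 / 7 = -0.1871%
Σ(r − μ)² = (-2.93 − (-0.1871))² + (0.81 − (-0.1871))² + (-1.69 − (-0.1871))² + … = 29.9273
σ = √[29.9273 / 7] = 2.0677%
VaR = −(μ − z·σ) = −(-0.1871 − 2.326 × 2.0677) = −(-4.9966) = 4.9966%

5.00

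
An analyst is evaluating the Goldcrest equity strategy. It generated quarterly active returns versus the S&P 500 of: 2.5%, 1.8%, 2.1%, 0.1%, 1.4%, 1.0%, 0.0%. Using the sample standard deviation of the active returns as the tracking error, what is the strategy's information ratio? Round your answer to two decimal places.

r̄ = (2.5 + 1.8 + 2.1 + 0.1 + 1.4 + 1 + 0) / 7 = 8.90 / 7 = 1.2714%
Sample σ = √[Σ(r − r̄)² / 6] = √[5.5543 / 6] = √0.9257 = 0.9621%
IR = r̄ / tracking error = 1.2714 / 0.9621 = 1.3215

1.32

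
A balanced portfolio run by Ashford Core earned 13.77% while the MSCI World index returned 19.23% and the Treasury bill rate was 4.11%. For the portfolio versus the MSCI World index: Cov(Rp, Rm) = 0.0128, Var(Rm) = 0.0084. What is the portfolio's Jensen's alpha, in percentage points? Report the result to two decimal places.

-13.38

β = Cov / Var = 0.0128 / 0.0084 = 1.5238
E[R] = Rf + β(Rm − Rf) = 4.11% + 1.5238 × (19.23% − 4.11%) = 27.1499%
α = Rp − E[R] = 13.77% − 27.1499% = -13.3799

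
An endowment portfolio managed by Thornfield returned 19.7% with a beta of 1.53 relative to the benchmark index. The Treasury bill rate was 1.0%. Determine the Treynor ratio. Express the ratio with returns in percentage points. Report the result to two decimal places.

Treynor = (Rp − Rf) / β = (19.7% − 1.0%) / 1.53 = 18.70 / 1.53 = 12.2222

12.22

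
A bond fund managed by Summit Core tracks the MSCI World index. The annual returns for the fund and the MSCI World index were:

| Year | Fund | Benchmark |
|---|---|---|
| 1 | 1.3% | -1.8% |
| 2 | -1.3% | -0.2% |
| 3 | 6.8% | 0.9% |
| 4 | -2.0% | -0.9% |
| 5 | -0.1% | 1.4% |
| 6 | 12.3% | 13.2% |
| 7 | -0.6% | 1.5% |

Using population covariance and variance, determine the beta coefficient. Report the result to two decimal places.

0.87

r̄p = 2.3429%,  r̄m = 2.0143%
Cov = Σ(rp − r̄p)(rm − r̄m) / 7 = 19.1608
Var(rm) = Σ(rm − r̄m)² / 7 = 22.1355
β = Cov / Var = 19.1608 / 22.1355 = 0.8656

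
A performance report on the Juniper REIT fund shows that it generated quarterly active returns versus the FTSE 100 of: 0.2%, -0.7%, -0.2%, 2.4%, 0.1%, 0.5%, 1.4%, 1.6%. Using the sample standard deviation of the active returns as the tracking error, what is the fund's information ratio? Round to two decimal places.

μ = (0.2 − 0.7 − 0.2 + 2.4 + 0.1 + 0.5 + 1.4 + 1.6) / 8 = 0.6625%
Σ(r − μ)² = 7.5988; sample σ = √(7.5988/7) = 1.0419%
IR = μ / tracking error = 0.6625 / 1.0419 = 0.6359

0.64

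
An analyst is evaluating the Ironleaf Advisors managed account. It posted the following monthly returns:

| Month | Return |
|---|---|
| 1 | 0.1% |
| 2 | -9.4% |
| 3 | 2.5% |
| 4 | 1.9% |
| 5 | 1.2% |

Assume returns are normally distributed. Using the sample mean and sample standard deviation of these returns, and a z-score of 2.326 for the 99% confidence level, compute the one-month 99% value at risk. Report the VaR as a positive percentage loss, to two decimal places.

12.19

r̄ = (0.1 − 9.4 + 2.5 + 1.9 + 1.2) / 5 = -3.70 / 5 = -0.7400%
Sample std dev = √[96.9320 / 4] = 4.9227%
VaR = −(r̄ − z·σ) = −(-0.7400 − 2.326 × 4.9227) = −(-12.1902) = 12.1902%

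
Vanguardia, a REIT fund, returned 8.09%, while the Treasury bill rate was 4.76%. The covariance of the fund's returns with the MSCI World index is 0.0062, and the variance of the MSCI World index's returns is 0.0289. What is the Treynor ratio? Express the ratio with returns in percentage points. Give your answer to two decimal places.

β = Cov / Var = 0.0062 / 0.0289 = 0.2145
Treynor = (Rp − Rf) / β = (8.09% − 4.76%) / 0.2145 = 3.33 / 0.2145 = 15.5245

15.52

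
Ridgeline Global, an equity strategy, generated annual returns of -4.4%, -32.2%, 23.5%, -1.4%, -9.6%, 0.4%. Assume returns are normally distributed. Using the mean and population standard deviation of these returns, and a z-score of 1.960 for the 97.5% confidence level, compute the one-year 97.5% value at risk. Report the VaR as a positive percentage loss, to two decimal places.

36.05

r̄ = (-4.4 − 32.2 + 23.5 − 1.4 − 9.6 + 0.4) / 6 = -3.9500%
Population σ = √[Σ(r − r̄)² / 6] = √[1609.1150 / 6] = √268.1858 = 16.3764%
VaR = −(r̄ − z·σ) = −(-3.9500 − 1.960 × 16.3764) = −(-36.0477) = 36.0477%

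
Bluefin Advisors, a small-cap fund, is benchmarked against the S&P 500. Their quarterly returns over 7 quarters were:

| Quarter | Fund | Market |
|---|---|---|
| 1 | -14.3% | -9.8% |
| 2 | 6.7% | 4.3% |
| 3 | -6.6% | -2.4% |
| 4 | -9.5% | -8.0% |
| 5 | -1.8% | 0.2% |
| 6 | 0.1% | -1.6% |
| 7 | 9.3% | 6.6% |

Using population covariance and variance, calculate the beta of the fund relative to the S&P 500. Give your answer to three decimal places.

1.387

r̄p = -2.3000%,  r̄m = -1.5286%
Cov = Σ(rp − r̄p)(rm − r̄m) / 7 = 42.4343
Var(rm) = Σ(rm − r̄m)² / 7 = 30.5849
β = Cov / Var = 42.4343 / 30.5849 = 1.3874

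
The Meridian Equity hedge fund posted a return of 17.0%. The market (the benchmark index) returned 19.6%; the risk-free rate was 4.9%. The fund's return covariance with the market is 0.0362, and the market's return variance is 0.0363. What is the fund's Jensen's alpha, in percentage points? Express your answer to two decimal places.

β = Cov / Var = 0.0362 / 0.0363 = 0.9972
E[R] = Rf + β(Rm − Rf) = 4.9% + 0.9972 × (19.6% − 4.9%) = 19.5588%
α = Rp − E[R] = 17.0% − 19.5588% = -2.5588

-2.56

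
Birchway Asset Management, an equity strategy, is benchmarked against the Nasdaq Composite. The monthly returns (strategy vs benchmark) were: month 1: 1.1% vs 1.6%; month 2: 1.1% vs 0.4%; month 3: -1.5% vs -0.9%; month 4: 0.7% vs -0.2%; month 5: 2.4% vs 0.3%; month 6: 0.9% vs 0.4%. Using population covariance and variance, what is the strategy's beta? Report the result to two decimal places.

0.95

r̄p = 0.7833%,  r̄m = 0.2667%
Cov = Σ(rp − r̄p)(rm − r̄m) / 6 = 0.5394
Var(rm) = Σ(rm − r̄m)² / 6 = 0.5656
β = Cov / Var = 0.5394 / 0.5656 = 0.9537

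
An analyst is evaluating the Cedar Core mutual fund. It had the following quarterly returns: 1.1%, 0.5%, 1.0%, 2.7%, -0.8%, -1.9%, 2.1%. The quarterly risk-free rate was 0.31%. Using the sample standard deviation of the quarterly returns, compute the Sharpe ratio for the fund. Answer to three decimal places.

μ = (1.1 + 0.5 + 1 + 2.7 − 0.8 − 1.9 + 2.1) / 7 = 0.6714%
Sample std dev = √[15.2543 / 6] = 1.5945%
Sharpe = (μ − rf) / σ = (0.6714 − 0.31) / 1.5945 = 0.3614 / 1.5945 = 0.2267

0.227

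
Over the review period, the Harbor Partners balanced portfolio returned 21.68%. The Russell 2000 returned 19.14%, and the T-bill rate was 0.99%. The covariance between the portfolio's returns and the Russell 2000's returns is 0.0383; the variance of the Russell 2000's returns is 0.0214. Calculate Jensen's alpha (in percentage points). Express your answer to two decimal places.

-11.79

β = Cov / Var = 0.0383 / 0.0214 = 1.7897
E[R] = Rf + β(Rm − Rf) = 0.99% + 1.7897 × (19.14% − 0.99%) = 33.4731%
α = Rp − E[R] = 21.68% − 33.4731% = -11.7931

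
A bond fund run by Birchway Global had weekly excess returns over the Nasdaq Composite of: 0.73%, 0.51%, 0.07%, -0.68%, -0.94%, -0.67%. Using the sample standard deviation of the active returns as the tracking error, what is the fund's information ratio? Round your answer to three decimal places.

-0.234

Mean return r̄ = -0.980 / 6 = -0.1633%
Sample std dev = √[2.4327 / 5] = 0.6975%
IR = r̄ / tracking error = -0.1633 / 0.6975 = -0.2341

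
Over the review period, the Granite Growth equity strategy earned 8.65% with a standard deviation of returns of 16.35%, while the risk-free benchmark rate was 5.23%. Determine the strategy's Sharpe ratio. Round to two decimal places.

Sharpe = (Rp − Rf) / σp = (8.65% − 5.23%) / 16.35% = 3.42% / 16.35% = 0.2092

0.21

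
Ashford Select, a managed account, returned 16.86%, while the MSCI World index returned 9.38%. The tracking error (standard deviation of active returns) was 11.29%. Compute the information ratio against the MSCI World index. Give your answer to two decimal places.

IR = (Rp − Rb) / TE = (16.86% − 9.38%) / 11.29% = 7.48% / 11.29% = 0.6625

0.66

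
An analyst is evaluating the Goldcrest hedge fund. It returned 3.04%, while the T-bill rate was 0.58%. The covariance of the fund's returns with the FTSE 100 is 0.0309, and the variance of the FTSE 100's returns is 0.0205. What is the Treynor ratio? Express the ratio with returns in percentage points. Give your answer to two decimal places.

1.63

β = Cov / Var = 0.0309 / 0.0205 = 1.5073
Treynor = (Rp − Rf) / β = (3.04% − 0.58%) / 1.5073 = 2.46 / 1.5073 = 1.6321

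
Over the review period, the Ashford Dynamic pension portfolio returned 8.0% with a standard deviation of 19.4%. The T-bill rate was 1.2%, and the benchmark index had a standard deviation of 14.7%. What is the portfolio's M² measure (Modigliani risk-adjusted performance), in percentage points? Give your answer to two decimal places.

Sharpe = (Rp − Rf) / σp = (8.0% − 1.2%) / 19.4% = 0.3505
M² = Rf + Sharpe × σm = 1.2% + 0.3505 × 14.7% = 6.3524%

6.35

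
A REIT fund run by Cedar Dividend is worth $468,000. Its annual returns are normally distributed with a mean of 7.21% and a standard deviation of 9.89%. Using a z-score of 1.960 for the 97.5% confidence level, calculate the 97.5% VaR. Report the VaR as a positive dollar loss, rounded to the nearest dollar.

Return at the 97.5% tail: μ − z·σ = 7.21% − 1.960 × 9.89% = 7.21 − 19.3844 = -12.1744%
VaR = −(-12.1744%) × $468,000 = 12.1744% × $468,000 = $56,976

$56,976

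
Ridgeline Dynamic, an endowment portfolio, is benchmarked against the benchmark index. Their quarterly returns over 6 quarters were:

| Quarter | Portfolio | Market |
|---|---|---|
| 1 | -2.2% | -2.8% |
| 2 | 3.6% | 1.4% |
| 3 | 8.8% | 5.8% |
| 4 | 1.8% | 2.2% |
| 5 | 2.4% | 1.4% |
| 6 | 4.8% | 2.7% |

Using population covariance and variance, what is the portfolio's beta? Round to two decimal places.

r̄p = 3.2000%,  r̄m = 1.7833%
Cov = Σ(rp − r̄p)(rm − r̄m) / 6 = 8.0467
Var(rm) = Σ(rm − r̄m)² / 6 = 6.4081
β = Cov / Var = 8.0467 / 6.4081 = 1.2557

1.26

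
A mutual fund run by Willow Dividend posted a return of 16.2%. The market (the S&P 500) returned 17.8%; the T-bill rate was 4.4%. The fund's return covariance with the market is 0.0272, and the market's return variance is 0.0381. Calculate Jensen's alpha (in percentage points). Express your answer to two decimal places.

β = Cov / Var = 0.0272 / 0.0381 = 0.7139
E[R] = Rf + β(Rm − Rf) = 4.4% + 0.7139 × (17.8% − 4.4%) = 13.9663%
α = Rp − E[R] = 16.2% − 13.9663% = 2.2337

2.23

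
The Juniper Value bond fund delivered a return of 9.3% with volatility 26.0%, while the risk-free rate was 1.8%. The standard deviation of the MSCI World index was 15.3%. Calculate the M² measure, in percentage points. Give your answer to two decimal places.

6.21

Sharpe = (Rp − Rf) / σp = (9.3% − 1.8%) / 26.0% = 0.2885
M² = Rf + Sharpe × σm = 1.8% + 0.2885 × 15.3% = 6.2141%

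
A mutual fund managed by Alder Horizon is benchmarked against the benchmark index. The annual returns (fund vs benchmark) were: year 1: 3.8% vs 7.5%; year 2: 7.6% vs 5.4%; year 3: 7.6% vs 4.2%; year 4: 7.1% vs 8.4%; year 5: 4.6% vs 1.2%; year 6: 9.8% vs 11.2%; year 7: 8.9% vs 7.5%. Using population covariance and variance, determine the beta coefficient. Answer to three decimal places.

r̄p = 7.0571%,  r̄m = 6.4857%
Cov = Σ(rp − r̄p)(rm − r̄m) / 7 = 3.2480
Var(rm) = Σ(rm − r̄m)² / 7 = 8.8984
β = Cov / Var = 3.2480 / 8.8984 = 0.3650

0.365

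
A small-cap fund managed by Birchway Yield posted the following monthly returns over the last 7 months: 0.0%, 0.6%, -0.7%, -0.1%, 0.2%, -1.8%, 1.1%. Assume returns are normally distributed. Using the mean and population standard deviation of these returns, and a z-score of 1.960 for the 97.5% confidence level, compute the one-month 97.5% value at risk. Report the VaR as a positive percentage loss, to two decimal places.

Mean return r̄ = -0.70 / 7 = -0.1000%
Σ(r − r̄)² = 5.2800; population σ = √(5.2800/7) = 0.8685%
VaR = −(r̄ − z·σ) = −(-0.1000 − 1.960 × 0.8685) = −(-1.8023) = 1.8023%

1.80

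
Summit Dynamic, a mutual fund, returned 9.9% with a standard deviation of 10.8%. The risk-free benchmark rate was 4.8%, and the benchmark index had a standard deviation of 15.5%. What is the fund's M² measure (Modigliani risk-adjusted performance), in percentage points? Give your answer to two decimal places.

12.12

Sharpe = (Rp − Rf) / σp = (9.9% − 4.8%) / 10.8% = 0.4722
M² = Rf + Sharpe × σm = 4.8% + 0.4722 × 15.5% = 12.1191%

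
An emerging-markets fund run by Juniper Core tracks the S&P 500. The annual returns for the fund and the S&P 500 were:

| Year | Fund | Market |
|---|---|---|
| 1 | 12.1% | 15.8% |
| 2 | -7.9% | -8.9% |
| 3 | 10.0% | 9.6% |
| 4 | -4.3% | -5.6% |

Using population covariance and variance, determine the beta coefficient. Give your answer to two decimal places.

0.84

r̄p = 2.4750%,  r̄m = 2.7250%
Cov = Σ(rp − r̄p)(rm − r̄m) / 4 = 88.6481
Var(rm) = Σ(rm − r̄m)² / 4 = 105.6669
β = Cov / Var = 88.6481 / 105.6669 = 0.8389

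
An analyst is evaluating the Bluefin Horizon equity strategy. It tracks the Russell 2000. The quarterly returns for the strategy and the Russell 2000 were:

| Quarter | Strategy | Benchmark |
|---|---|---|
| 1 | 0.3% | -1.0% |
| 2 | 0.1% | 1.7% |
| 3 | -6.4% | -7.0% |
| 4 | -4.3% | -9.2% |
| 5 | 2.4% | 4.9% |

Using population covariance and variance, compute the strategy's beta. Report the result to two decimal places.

0.57

r̄p = -1.5800%,  r̄m = -2.1200%
Cov = Σ(rp − r̄p)(rm − r̄m) / 5 = 15.8484
Var(rm) = Σ(rm − r̄m)² / 5 = 27.8136
β = Cov / Var = 15.8484 / 27.8136 = 0.5698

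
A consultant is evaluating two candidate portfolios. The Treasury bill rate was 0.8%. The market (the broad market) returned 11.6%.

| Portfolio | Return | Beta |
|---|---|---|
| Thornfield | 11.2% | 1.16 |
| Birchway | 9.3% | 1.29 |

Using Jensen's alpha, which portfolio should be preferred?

Thornfield: α = 11.2% − [0.8% + 1.16 × (11.6% − 0.8%)] = -2.128
Birchway: α = 9.3% − [0.8% + 1.29 × (11.6% − 0.8%)] = -5.432
Highest: Thornfield (-2.128).

Thornfield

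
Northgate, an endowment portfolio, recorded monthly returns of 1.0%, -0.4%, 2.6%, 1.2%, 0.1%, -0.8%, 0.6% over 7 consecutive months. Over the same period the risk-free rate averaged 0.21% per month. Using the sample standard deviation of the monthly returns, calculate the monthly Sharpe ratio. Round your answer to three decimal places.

Mean return r̄ = 4.30 / 7 = 0.6143%
Σ(r − r̄)² = (1 − 0.6143)² + (-0.4 − 0.6143)² + … = 7.7286
sample σ = √(7.7286 / 6) = √1.2881 = 1.1349%
Sharpe = (r̄ − rf) / σ = (0.6143 − 0.21) / 1.1349 = 0.4043 / 1.1349 = 0.3562

0.356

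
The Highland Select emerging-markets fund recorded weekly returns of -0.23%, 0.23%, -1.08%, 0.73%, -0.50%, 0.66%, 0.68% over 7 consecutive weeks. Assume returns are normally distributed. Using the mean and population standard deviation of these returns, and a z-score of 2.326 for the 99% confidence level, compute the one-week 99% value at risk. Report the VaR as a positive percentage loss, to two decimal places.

1.43

r̄ = (-0.23 + 0.23 − 1.08 + 0.73 − 0.5 + 0.66 + 0.68) / 7 = 0.490 / 7 = 0.0700%
Population σ = √[Σ(r − r̄)² / 7] = √[2.9188 / 7] = √0.4170 = 0.6458%
VaR = −(r̄ − z·σ) = −(0.0700 − 2.326 × 0.6458) = −(-1.4321) = 1.4321%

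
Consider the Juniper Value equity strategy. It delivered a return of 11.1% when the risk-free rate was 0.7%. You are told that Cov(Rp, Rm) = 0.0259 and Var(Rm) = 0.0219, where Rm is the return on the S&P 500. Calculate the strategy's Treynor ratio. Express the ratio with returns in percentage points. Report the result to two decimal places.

8.79

β = Cov / Var = 0.0259 / 0.0219 = 1.1826
Treynor = (Rp − Rf) / β = (11.1% − 0.7%) / 1.1826 = 10.40 / 1.1826 = 8.7942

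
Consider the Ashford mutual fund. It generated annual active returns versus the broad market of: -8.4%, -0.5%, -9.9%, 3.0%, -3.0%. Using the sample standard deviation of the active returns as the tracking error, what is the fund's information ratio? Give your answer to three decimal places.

-0.698

Mean return r̄ = -18.80 / 5 = -3.7600%
Sample σ = √[Σ(r − r̄)² / 4] = √[116.1320 / 4] = √29.0330 = 5.3882%
IR = r̄ / tracking error = -3.7600 / 5.3882 = -0.6978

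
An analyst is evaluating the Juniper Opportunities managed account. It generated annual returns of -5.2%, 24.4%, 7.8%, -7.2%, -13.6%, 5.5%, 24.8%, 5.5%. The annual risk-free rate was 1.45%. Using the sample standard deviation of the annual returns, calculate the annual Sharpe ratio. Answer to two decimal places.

0.27

r̄ = (-5.2 + 24.4 + 7.8 − 7.2 − 13.6 + 5.5 + 24.8 + 5.5) / 8 = 5.2500%
Σ(r − r̄)² = 1375.0800; sample σ = √(1375.0800/7) = 14.0157%
Sharpe = (r̄ − rf) / σ = (5.2500 − 1.45) / 14.0157 = 3.8000 / 14.0157 = 0.2711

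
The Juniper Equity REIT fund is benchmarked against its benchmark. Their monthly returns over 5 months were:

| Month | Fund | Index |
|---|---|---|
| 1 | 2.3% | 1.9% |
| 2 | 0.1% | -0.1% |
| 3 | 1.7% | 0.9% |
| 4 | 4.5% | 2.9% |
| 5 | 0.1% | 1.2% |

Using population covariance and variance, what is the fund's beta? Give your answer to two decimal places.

r̄p = 1.7400%,  r̄m = 1.3600%
Cov = Σ(rp − r̄p)(rm − r̄m) / 5 = 1.4456
Var(rm) = Σ(rm − r̄m)² / 5 = 1.0064
β = Cov / Var = 1.4456 / 1.0064 = 1.4364

1.44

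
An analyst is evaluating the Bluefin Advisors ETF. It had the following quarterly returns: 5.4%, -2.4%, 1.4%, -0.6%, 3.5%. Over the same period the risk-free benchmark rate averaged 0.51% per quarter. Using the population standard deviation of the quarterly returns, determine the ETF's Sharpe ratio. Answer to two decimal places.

Mean return μ = 7.30 / 5 = 1.4600%
Population σ = √[Σ(r − μ)² / 5] = √[38.8320 / 5] = √7.7664 = 2.7868%
Sharpe = (μ − rf) / σ = (1.4600 − 0.51) / 2.7868 = 0.9500 / 2.7868 = 0.3409

0.34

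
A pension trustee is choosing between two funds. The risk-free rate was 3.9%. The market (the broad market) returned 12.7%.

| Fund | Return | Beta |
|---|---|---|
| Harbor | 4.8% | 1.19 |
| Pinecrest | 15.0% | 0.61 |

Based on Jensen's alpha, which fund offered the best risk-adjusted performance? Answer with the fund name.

Harbor: α = 4.8% − [3.9% + 1.19 × (12.7% − 3.9%)] = -9.572
Pinecrest: α = 15.0% − [3.9% + 0.61 × (12.7% − 3.9%)] = 5.732
Highest: Pinecrest (5.732).

Pinecrest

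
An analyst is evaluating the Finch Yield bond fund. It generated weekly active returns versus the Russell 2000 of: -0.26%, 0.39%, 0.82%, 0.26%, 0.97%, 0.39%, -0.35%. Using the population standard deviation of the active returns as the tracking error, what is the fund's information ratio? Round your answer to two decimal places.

0.69

r̄ = (-0.26 + 0.39 + 0.82 + 0.26 + 0.97 + 0.39 − 0.35) / 7 = 2.220 / 7 = 0.3171%
Σ(r − r̄)² = 1.4711; population σ = √(1.4711/7) = 0.4584%
IR = r̄ / tracking error = 0.3171 / 0.4584 = 0.6918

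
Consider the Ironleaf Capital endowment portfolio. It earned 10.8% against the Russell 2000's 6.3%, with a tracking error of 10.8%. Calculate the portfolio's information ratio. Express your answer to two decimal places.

IR = (Rp − Rb) / TE = (10.8% − 6.3%) / 10.8% = 4.50% / 10.8% = 0.4167

0.42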